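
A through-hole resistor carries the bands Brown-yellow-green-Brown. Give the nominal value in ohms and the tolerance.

Brown → 1 (first significant figure)
Yellow → 4 (second significant figure)
Green → ×10^5 multiplier
Brown → ±1% tolerance
14 × 100000 = 1400000 Ω

1400000 Ω ±1%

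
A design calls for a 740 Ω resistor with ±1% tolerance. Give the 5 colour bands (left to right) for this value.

740 Ω = 740 × 10^0.
7 → violet
4 → yellow
0 → black
Multiplier 10^0 → black.
±1% tolerance → brown.

violet, yellow, black, black, brown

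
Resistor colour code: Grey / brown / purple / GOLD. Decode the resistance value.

810000000 Ω

Grey → 8 (first significant figure)
Brown → 1 (second significant figure)
Violet → ×10^7 multiplier
81 × 10000000 = 810000000 Ω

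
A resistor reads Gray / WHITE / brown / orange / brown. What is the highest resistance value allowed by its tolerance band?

Grey → 8 (first significant figure)
White → 9 (second significant figure)
Brown → 1 (third significant figure)
Orange → ×10^3 multiplier
Brown → ±1% tolerance
891 × 1000 = 891000 Ω
Highest = 891000 × (1 + 1/100) = 899910 Ω.

899910 Ω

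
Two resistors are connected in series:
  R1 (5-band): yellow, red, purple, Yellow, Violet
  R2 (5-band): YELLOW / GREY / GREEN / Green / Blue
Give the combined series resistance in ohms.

52770000 Ω

R1: yellow, red, violet → 427; yellow ×10^4 → 4270000 Ω.
R2: yellow, grey, green → 485; green ×10^5 → 48500000 Ω.
Series: 4270000 + 48500000 = 52770000 Ω.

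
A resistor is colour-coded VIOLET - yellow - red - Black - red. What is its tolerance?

±2%

The last band, red, is the tolerance band.
Red corresponds to ±2%.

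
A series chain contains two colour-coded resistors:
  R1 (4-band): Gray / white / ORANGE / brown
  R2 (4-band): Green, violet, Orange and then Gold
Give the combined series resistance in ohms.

R1: grey, white → 89; orange ×10^3 → 89000 Ω.
R2: green, violet → 57; orange ×10^3 → 57000 Ω.
Series: 89000 + 57000 = 146000 Ω.

146000 Ω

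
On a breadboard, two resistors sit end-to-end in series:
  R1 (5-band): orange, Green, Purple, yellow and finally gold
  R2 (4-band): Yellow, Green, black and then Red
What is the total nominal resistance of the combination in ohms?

R1: orange, green, violet → 357; yellow ×10^4 → 3570000 Ω.
R2: yellow, green → 45; black ×1 → 45 Ω.
Series: 3570000 + 45 = 3570045 Ω.

3570045 Ω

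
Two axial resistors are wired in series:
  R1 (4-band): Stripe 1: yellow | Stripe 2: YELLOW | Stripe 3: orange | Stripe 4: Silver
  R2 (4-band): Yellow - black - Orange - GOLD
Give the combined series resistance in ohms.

R1: yellow, yellow → 44; orange ×10^3 → 44000 Ω.
R2: yellow, black → 40; orange ×10^3 → 40000 Ω.
Series: 44000 + 40000 = 84000 Ω.

84000 Ω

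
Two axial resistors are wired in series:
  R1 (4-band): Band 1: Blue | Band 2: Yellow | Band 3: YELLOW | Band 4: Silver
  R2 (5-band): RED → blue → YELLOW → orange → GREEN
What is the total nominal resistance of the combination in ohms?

904000 Ω

R1: blue, yellow → 64; yellow ×10^4 → 640000 Ω.
R2: red, blue, yellow → 264; orange ×10^3 → 264000 Ω.
Series: 640000 + 264000 = 904000 Ω.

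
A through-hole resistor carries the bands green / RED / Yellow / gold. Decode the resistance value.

520000 Ω

Green → 5 (first significant figure)
Red → 2 (second significant figure)
Yellow → ×10^4 multiplier
52 × 10000 = 520000 Ω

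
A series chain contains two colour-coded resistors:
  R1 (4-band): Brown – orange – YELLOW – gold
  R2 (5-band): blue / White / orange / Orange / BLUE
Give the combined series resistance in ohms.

823000 Ω

R1: brown, orange → 13; yellow ×10^4 → 130000 Ω.
R2: blue, white, orange → 693; orange ×10^3 → 693000 Ω.
Series: 130000 + 693000 = 823000 Ω.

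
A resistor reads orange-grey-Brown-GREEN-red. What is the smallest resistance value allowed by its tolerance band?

37338000 Ω

Orange → 3 (first significant figure)
Grey → 8 (second significant figure)
Brown → 1 (third significant figure)
Green → ×10^5 multiplier
Red → ±2% tolerance
381 × 100000 = 38100000 Ω
Smallest = 38100000 × (1 − 2/100) = 37338000 Ω.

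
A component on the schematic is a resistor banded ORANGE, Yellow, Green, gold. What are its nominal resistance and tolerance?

Orange → 3 (first significant figure)
Yellow → 4 (second significant figure)
Green → ×10^5 multiplier
Gold → ±5% tolerance
34 × 100000 = 3400000 Ω

3400000 Ω ±5%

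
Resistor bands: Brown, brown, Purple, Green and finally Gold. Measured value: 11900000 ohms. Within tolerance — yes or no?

yes

Brown → 1 (first significant figure)
Brown → 1 (second significant figure)
Violet → 7 (third significant figure)
Green → ×10^5 multiplier
Gold → ±5% tolerance
117 × 100000 = 11700000 Ω
Allowed range: 11115000 Ω to 12285000 Ω.
11900000 ohms lies inside that range.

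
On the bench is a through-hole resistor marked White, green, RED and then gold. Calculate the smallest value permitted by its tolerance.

9025 Ω

White → 9 (first significant figure)
Green → 5 (second significant figure)
Red → ×10^2 multiplier
Gold → ±5% tolerance
95 × 100 = 9500 Ω
Smallest = 9500 × (1 − 5/100) = 9025 Ω.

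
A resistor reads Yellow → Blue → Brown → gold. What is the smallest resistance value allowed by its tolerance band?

437 Ω

Yellow → 4 (first significant figure)
Blue → 6 (second significant figure)
Brown → ×10 multiplier
Gold → ±5% tolerance
46 × 10 = 460 Ω
Smallest = 460 × (1 − 5/100) = 437 Ω.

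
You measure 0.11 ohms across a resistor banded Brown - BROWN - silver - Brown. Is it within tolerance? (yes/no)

Brown → 1 (first significant figure)
Brown → 1 (second significant figure)
Silver → ×0.01 multiplier
Brown → ±1% tolerance
11 × 0.01 = 0.11 Ω
Allowed range: 0.1089 Ω to 0.1111 Ω.
0.11 ohms lies inside that range.

yes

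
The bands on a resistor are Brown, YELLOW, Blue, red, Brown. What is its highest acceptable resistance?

Brown → 1 (first significant figure)
Yellow → 4 (second significant figure)
Blue → 6 (third significant figure)
Red → ×10^2 multiplier
Brown → ±1% tolerance
146 × 100 = 14600 Ω
Highest = 14600 × (1 + 1/100) = 14746 Ω.

14746 Ω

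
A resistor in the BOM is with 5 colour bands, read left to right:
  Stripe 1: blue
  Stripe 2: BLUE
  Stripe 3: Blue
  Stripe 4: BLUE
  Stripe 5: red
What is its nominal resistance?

666000000 Ω

Blue → 6 (first significant figure)
Blue → 6 (second significant figure)
Blue → 6 (third significant figure)
Blue → ×10^6 multiplier
666 × 1000000 = 666000000 Ω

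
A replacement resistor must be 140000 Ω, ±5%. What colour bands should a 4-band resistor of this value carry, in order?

140000 Ω = 14 × 10^4.
1 → brown
4 → yellow
Multiplier 10^4 → yellow.
±5% tolerance → gold.

brown, yellow, yellow, gold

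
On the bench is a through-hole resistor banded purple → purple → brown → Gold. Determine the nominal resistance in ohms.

770 Ω

Violet → 7 (first significant figure)
Violet → 7 (second significant figure)
Brown → ×10 multiplier
77 × 10 = 770 Ω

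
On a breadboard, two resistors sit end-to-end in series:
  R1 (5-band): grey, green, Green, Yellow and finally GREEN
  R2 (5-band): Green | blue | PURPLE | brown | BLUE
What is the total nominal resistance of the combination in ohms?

R1: grey, green, green → 855; yellow ×10^4 → 8550000 Ω.
R2: green, blue, violet → 567; brown ×10 → 5670 Ω.
Series: 8550000 + 5670 = 8555670 Ω.

8555670 Ω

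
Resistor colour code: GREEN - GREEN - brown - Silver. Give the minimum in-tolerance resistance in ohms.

495 Ω

Green → 5 (first significant figure)
Green → 5 (second significant figure)
Brown → ×10 multiplier
Silver → ±10% tolerance
55 × 10 = 550 Ω
Minimum = 550 × (1 − 10/100) = 495 Ω.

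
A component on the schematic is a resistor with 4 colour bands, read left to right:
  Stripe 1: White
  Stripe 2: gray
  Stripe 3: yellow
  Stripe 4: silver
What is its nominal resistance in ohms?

White → 9 (first significant figure)
Grey → 8 (second significant figure)
Yellow → ×10^4 multiplier
98 × 10000 = 980000 Ω

980000 Ω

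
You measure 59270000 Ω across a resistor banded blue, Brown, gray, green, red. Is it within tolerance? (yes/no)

Blue → 6 (first significant figure)
Brown → 1 (second significant figure)
Grey → 8 (third significant figure)
Green → ×10^5 multiplier
Red → ±2% tolerance
618 × 100000 = 61800000 Ω
Allowed range: 60564000 Ω to 63036000 Ω.
59270000 Ω lies outside that range.

no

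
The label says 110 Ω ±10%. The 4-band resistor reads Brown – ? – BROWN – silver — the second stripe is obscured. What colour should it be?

110 Ω = 11 × 10^1.
The second band gives digit 1 of the significand, and 1 is brown.

brown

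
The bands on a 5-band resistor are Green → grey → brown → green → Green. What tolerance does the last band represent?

The last band, green, is the tolerance band.
Green corresponds to ±0.5%.

±0.5%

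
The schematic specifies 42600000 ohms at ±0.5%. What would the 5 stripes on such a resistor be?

yellow, red, blue, green, green

42600000 Ω = 426 × 10^5.
4 → yellow
2 → red
6 → blue
Multiplier 10^5 → green.
±0.5% tolerance → green.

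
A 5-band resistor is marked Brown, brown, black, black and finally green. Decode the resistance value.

Brown → 1 (first significant figure)
Brown → 1 (second significant figure)
Black → 0 (third significant figure)
Black → ×1 multiplier
110 × 1 = 110 Ω

110 Ω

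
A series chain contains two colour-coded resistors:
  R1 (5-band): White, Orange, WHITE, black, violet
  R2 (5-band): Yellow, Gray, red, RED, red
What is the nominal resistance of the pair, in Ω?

R1: white, orange, white → 939; black ×1 → 939 Ω.
R2: yellow, grey, red → 482; red ×10^2 → 48200 Ω.
Series: 939 + 48200 = 49139 Ω.

49139 Ω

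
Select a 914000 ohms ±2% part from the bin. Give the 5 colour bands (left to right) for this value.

914000 Ω = 914 × 10^3.
9 → white
1 → brown
4 → yellow
Multiplier 10^3 → orange.
±2% tolerance → red.

white, brown, yellow, orange, red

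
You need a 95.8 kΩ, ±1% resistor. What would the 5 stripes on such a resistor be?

95800 Ω = 958 × 10^2.
9 → white
5 → green
8 → grey
Multiplier 10^2 → red.
±1% tolerance → brown.

white, green, grey, red, brown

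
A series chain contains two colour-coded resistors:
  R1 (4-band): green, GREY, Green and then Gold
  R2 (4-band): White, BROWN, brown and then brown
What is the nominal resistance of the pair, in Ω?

5800910 Ω

R1: green, grey → 58; green ×10^5 → 5800000 Ω.
R2: white, brown → 91; brown ×10 → 910 Ω.
Series: 5800000 + 910 = 5800910 Ω.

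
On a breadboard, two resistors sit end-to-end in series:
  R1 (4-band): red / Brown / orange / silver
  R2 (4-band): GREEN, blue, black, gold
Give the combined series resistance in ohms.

R1: red, brown → 21; orange ×10^3 → 21000 Ω.
R2: green, blue → 56; black ×1 → 56 Ω.
Series: 21000 + 56 = 21056 Ω.

21056 Ω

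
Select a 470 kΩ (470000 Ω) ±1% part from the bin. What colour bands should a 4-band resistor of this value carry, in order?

470000 Ω = 47 × 10^4.
4 → yellow
7 → violet
Multiplier 10^4 → yellow.
±1% tolerance → brown.

yellow, violet, yellow, brown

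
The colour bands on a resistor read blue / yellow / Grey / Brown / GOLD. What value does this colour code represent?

6480 Ω

Blue → 6 (first significant figure)
Yellow → 4 (second significant figure)
Grey → 8 (third significant figure)
Brown → ×10 multiplier
648 × 10 = 6480 Ω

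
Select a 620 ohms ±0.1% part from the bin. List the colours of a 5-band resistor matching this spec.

blue, red, black, black, violet

620 Ω = 620 × 10^0.
6 → blue
2 → red
0 → black
Multiplier 10^0 → black.
±0.1% tolerance → violet.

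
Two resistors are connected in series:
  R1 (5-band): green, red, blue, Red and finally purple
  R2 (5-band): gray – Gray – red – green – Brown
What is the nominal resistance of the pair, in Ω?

88252600 Ω

R1: green, red, blue → 526; red ×10^2 → 52600 Ω.
R2: grey, grey, red → 882; green ×10^5 → 88200000 Ω.
Series: 52600 + 88200000 = 88252600 Ω.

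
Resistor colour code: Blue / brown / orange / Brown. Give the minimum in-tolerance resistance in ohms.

60390 Ω

Blue → 6 (first significant figure)
Brown → 1 (second significant figure)
Orange → ×10^3 multiplier
Brown → ±1% tolerance
61 × 1000 = 61000 Ω
Minimum = 61000 × (1 − 1/100) = 60390 Ω.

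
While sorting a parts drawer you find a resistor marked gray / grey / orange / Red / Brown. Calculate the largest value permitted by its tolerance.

Grey → 8 (first significant figure)
Grey → 8 (second significant figure)
Orange → 3 (third significant figure)
Red → ×10^2 multiplier
Brown → ±1% tolerance
883 × 100 = 88300 Ω
Largest = 88300 × (1 + 1/100) = 89183 Ω.

89183 Ω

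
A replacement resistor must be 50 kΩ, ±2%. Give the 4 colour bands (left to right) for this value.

green, black, orange, red

50000 Ω = 50 × 10^3.
5 → green
0 → black
Multiplier 10^3 → orange.
±2% tolerance → red.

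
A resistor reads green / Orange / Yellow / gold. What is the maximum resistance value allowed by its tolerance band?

556500 Ω

Green → 5 (first significant figure)
Orange → 3 (second significant figure)
Yellow → ×10^4 multiplier
Gold → ±5% tolerance
53 × 10000 = 530000 Ω
Maximum = 530000 × (1 + 5/100) = 556500 Ω.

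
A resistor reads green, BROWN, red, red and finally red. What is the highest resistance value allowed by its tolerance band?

Green → 5 (first significant figure)
Brown → 1 (second significant figure)
Red → 2 (third significant figure)
Red → ×10^2 multiplier
Red → ±2% tolerance
512 × 100 = 51200 Ω
Highest = 51200 × (1 + 2/100) = 52224 Ω.

52224 Ω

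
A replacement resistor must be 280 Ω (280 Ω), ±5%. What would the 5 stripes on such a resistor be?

red, grey, black, black, gold

280 Ω = 280 × 10^0.
2 → red
8 → grey
0 → black
Multiplier 10^0 → black.
±5% tolerance → gold.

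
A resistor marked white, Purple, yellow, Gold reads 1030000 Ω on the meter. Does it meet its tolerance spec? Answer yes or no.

no

White → 9 (first significant figure)
Violet → 7 (second significant figure)
Yellow → ×10^4 multiplier
Gold → ±5% tolerance
97 × 10000 = 970000 Ω
Allowed range: 921500 Ω to 1018500 Ω.
1030000 Ω lies outside that range.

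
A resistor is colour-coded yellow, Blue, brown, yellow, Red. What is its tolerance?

The last band, red, is the tolerance band.
Red corresponds to ±2%.

±2%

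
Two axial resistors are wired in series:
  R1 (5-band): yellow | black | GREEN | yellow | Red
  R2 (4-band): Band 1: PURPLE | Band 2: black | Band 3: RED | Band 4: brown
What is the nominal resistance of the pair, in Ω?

4057000 Ω

R1: yellow, black, green → 405; yellow ×10^4 → 4050000 Ω.
R2: violet, black → 70; red ×10^2 → 7000 Ω.
Series: 4050000 + 7000 = 4057000 Ω.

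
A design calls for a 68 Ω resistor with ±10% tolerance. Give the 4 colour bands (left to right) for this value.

blue, grey, black, silver

68 Ω = 68 × 10^0.
6 → blue
8 → grey
Multiplier 10^0 → black.
±10% tolerance → silver.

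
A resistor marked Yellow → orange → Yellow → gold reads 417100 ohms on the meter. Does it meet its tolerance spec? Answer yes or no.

Yellow → 4 (first significant figure)
Orange → 3 (second significant figure)
Yellow → ×10^4 multiplier
Gold → ±5% tolerance
43 × 10000 = 430000 Ω
Allowed range: 408500 Ω to 451500 Ω.
417100 ohms lies inside that range.

yes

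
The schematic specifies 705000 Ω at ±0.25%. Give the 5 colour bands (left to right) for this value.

705000 Ω = 705 × 10^3.
7 → violet
0 → black
5 → green
Multiplier 10^3 → orange.
±0.25% tolerance → blue.

violet, black, green, orange, blue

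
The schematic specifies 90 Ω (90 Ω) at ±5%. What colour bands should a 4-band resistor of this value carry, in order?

90 Ω = 90 × 10^0.
9 → white
0 → black
Multiplier 10^0 → black.
±5% tolerance → gold.

white, black, black, gold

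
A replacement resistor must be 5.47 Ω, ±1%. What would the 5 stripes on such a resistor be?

green, yellow, violet, silver, brown

5.47 Ω = 547 × 10^-2.
5 → green
4 → yellow
7 → violet
Multiplier 10^-2 → silver.
±1% tolerance → brown.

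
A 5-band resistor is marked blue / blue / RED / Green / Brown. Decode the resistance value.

Blue → 6 (first significant figure)
Blue → 6 (second significant figure)
Red → 2 (third significant figure)
Green → ×10^5 multiplier
662 × 100000 = 66200000 Ω

66200000 Ω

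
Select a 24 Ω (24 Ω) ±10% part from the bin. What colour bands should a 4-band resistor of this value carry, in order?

24 Ω = 24 × 10^0.
2 → red
4 → yellow
Multiplier 10^0 → black.
±10% tolerance → silver.

red, yellow, black, silver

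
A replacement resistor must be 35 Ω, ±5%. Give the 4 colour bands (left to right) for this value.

orange, green, black, gold

35 Ω = 35 × 10^0.
3 → orange
5 → green
Multiplier 10^0 → black.
±5% tolerance → gold.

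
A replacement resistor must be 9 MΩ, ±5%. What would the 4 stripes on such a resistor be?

white, black, green, gold

9000000 Ω = 90 × 10^5.
9 → white
0 → black
Multiplier 10^5 → green.
±5% tolerance → gold.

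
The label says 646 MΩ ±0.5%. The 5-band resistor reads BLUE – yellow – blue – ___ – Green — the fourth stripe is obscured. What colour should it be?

blue

646000000 Ω = 646 × 10^6.
The fourth band is the multiplier, 10^6, which is blue.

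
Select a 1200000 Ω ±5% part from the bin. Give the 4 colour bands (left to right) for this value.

brown, red, green, gold

1200000 Ω = 12 × 10^5.
1 → brown
2 → red
Multiplier 10^5 → green.
±5% tolerance → gold.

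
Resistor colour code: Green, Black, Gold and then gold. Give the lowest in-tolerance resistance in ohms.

Green → 5 (first significant figure)
Black → 0 (second significant figure)
Gold → ×0.1 multiplier
Gold → ±5% tolerance
50 × 0.1 = 5 Ω
Lowest = 5 × (1 − 5/100) = 4.75 Ω.

4.75 Ω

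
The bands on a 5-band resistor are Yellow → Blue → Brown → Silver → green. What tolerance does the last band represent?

±0.5%

The last band, green, is the tolerance band.
Green corresponds to ±0.5%.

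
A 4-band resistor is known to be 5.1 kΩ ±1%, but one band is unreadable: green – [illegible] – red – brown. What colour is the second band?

5100 Ω = 51 × 10^2.
The second band gives digit 1 of the significand, and 1 is brown.

brown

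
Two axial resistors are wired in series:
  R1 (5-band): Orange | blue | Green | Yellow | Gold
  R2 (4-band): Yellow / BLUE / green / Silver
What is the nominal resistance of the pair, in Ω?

R1: orange, blue, green → 365; yellow ×10^4 → 3650000 Ω.
R2: yellow, blue → 46; green ×10^5 → 4600000 Ω.
Series: 3650000 + 4600000 = 8250000 Ω.

8250000 Ω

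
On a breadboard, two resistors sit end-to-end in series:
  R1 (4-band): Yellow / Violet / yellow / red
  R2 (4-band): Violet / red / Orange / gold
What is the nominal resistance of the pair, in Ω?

R1: yellow, violet → 47; yellow ×10^4 → 470000 Ω.
R2: violet, red → 72; orange ×10^3 → 72000 Ω.
Series: 470000 + 72000 = 542000 Ω.

542000 Ω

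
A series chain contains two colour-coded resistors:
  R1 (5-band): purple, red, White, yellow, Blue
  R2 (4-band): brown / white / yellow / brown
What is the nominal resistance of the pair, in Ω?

7480000 Ω

R1: violet, red, white → 729; yellow ×10^4 → 7290000 Ω.
R2: brown, white → 19; yellow ×10^4 → 190000 Ω.
Series: 7290000 + 190000 = 7480000 Ω.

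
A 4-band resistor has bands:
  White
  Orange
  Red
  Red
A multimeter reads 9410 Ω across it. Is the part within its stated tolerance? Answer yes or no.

yes

White → 9 (first significant figure)
Orange → 3 (second significant figure)
Red → ×10^2 multiplier
Red → ±2% tolerance
93 × 100 = 9300 Ω
Allowed range: 9114 Ω to 9486 Ω.
9410 Ω lies inside that range.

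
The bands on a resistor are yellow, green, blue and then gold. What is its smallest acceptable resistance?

Yellow → 4 (first significant figure)
Green → 5 (second significant figure)
Blue → ×10^6 multiplier
Gold → ±5% tolerance
45 × 1000000 = 45000000 Ω
Smallest = 45000000 × (1 − 5/100) = 42750000 Ω.

42750000 Ω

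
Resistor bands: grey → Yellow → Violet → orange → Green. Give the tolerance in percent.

The last band, green, is the tolerance band.
Green corresponds to ±0.5%.

±0.5%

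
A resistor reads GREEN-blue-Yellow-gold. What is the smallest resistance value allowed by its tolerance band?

Green → 5 (first significant figure)
Blue → 6 (second significant figure)
Yellow → ×10^4 multiplier
Gold → ±5% tolerance
56 × 10000 = 560000 Ω
Smallest = 560000 × (1 − 5/100) = 532000 Ω.

532000 Ω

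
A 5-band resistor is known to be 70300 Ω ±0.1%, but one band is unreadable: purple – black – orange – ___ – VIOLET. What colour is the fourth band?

red

70300 Ω = 703 × 10^2.
The fourth band is the multiplier, 10^2, which is red.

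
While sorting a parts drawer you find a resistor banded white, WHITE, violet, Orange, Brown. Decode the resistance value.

White → 9 (first significant figure)
White → 9 (second significant figure)
Violet → 7 (third significant figure)
Orange → ×10^3 multiplier
997 × 1000 = 997000 Ω

997000 Ω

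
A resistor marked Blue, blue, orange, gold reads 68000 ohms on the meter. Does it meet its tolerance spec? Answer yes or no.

yes

Blue → 6 (first significant figure)
Blue → 6 (second significant figure)
Orange → ×10^3 multiplier
Gold → ±5% tolerance
66 × 1000 = 66000 Ω
Allowed range: 62700 Ω to 69300 Ω.
68000 ohms lies inside that range.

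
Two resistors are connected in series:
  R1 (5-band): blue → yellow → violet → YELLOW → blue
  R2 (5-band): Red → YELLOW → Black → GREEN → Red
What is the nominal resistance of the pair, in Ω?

R1: blue, yellow, violet → 647; yellow ×10^4 → 6470000 Ω.
R2: red, yellow, black → 240; green ×10^5 → 24000000 Ω.
Series: 6470000 + 24000000 = 30470000 Ω.

30470000 Ω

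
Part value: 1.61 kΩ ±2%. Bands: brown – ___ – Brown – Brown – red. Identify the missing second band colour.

blue

1610 Ω = 161 × 10^1.
The second band gives digit 6 of the significand, and 6 is blue.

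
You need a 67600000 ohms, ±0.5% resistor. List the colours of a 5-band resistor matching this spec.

67600000 Ω = 676 × 10^5.
6 → blue
7 → violet
6 → blue
Multiplier 10^5 → green.
±0.5% tolerance → green.

blue, violet, blue, green, green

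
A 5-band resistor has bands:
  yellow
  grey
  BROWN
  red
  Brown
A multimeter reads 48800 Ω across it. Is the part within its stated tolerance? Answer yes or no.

no

Yellow → 4 (first significant figure)
Grey → 8 (second significant figure)
Brown → 1 (third significant figure)
Red → ×10^2 multiplier
Brown → ±1% tolerance
481 × 100 = 48100 Ω
Allowed range: 47619 Ω to 48581 Ω.
48800 Ω lies outside that range.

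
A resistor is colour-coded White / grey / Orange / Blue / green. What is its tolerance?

The last band, green, is the tolerance band.
Green corresponds to ±0.5%.

±0.5%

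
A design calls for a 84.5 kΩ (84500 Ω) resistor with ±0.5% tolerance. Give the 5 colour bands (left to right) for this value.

grey, yellow, green, red, green

84500 Ω = 845 × 10^2.
8 → grey
4 → yellow
5 → green
Multiplier 10^2 → red.
±0.5% tolerance → green.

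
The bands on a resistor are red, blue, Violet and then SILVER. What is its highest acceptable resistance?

286000000 Ω

Red → 2 (first significant figure)
Blue → 6 (second significant figure)
Violet → ×10^7 multiplier
Silver → ±10% tolerance
26 × 10000000 = 260000000 Ω
Highest = 260000000 × (1 + 10/100) = 286000000 Ω.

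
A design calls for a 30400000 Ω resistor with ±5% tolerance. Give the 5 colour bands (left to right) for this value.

30400000 Ω = 304 × 10^5.
3 → orange
0 → black
4 → yellow
Multiplier 10^5 → green.
±5% tolerance → gold.

orange, black, yellow, green, gold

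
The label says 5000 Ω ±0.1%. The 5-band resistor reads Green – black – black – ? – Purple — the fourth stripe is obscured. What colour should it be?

5000 Ω = 500 × 10^1.
The fourth band is the multiplier, 10^1, which is brown.

brown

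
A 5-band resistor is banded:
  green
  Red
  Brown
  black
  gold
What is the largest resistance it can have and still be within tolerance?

547.05 Ω

Green → 5 (first significant figure)
Red → 2 (second significant figure)
Brown → 1 (third significant figure)
Black → ×1 multiplier
Gold → ±5% tolerance
521 × 1 = 521 Ω
Largest = 521 × (1 + 5/100) = 547.05 Ω.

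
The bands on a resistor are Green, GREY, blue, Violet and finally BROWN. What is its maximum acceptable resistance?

5918600000 Ω

Green → 5 (first significant figure)
Grey → 8 (second significant figure)
Blue → 6 (third significant figure)
Violet → ×10^7 multiplier
Brown → ±1% tolerance
586 × 10000000 = 5860000000 Ω
Maximum = 5860000000 × (1 + 1/100) = 5918600000 Ω.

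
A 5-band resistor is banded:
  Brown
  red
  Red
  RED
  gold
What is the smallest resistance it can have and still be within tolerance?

Brown → 1 (first significant figure)
Red → 2 (second significant figure)
Red → 2 (third significant figure)
Red → ×10^2 multiplier
Gold → ±5% tolerance
122 × 100 = 12200 Ω
Smallest = 12200 × (1 − 5/100) = 11590 Ω.

11590 Ω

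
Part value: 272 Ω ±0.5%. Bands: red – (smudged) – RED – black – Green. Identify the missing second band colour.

272 Ω = 272 × 10^0.
The second band gives digit 7 of the significand, and 7 is violet.

violet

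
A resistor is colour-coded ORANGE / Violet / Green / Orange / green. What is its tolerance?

The last band, green, is the tolerance band.
Green corresponds to ±0.5%.

±0.5%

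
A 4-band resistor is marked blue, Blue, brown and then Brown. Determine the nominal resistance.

660 Ω

Blue → 6 (first significant figure)
Blue → 6 (second significant figure)
Brown → ×10 multiplier
66 × 10 = 660 Ω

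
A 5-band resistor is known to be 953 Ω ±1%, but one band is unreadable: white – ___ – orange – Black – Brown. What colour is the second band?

green

953 Ω = 953 × 10^0.
The second band gives digit 5 of the significand, and 5 is green.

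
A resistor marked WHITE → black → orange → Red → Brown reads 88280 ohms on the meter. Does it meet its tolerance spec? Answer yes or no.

no

White → 9 (first significant figure)
Black → 0 (second significant figure)
Orange → 3 (third significant figure)
Red → ×10^2 multiplier
Brown → ±1% tolerance
903 × 100 = 90300 Ω
Allowed range: 89397 Ω to 91203 Ω.
88280 ohms lies outside that range.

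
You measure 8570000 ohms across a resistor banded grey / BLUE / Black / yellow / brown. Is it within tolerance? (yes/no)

Grey → 8 (first significant figure)
Blue → 6 (second significant figure)
Black → 0 (third significant figure)
Yellow → ×10^4 multiplier
Brown → ±1% tolerance
860 × 10000 = 8600000 Ω
Allowed range: 8514000 Ω to 8686000 Ω.
8570000 ohms lies inside that range.

yes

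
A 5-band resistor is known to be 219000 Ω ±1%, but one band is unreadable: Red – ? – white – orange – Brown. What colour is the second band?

219000 Ω = 219 × 10^3.
The second band gives digit 1 of the significand, and 1 is brown.

brown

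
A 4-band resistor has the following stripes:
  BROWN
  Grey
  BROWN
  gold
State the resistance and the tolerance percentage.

180 Ω ±5%

Brown → 1 (first significant figure)
Grey → 8 (second significant figure)
Brown → ×10 multiplier
Gold → ±5% tolerance
18 × 10 = 180 Ω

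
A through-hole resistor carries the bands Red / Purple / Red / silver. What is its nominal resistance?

2700 Ω

Red → 2 (first significant figure)
Violet → 7 (second significant figure)
Red → ×10^2 multiplier
27 × 100 = 2700 Ω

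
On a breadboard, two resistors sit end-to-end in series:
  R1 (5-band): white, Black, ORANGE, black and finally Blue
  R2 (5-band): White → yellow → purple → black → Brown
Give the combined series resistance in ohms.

R1: white, black, orange → 903; black ×1 → 903 Ω.
R2: white, yellow, violet → 947; black ×1 → 947 Ω.
Series: 903 + 947 = 1850 Ω.

1850 Ω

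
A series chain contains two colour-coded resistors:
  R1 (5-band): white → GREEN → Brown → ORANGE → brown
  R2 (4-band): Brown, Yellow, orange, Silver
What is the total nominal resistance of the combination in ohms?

965000 Ω

R1: white, green, brown → 951; orange ×10^3 → 951000 Ω.
R2: brown, yellow → 14; orange ×10^3 → 14000 Ω.
Series: 951000 + 14000 = 965000 Ω.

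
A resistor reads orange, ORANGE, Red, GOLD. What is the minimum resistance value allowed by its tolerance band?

3135 Ω

Orange → 3 (first significant figure)
Orange → 3 (second significant figure)
Red → ×10^2 multiplier
Gold → ±5% tolerance
33 × 100 = 3300 Ω
Minimum = 3300 × (1 − 5/100) = 3135 Ω.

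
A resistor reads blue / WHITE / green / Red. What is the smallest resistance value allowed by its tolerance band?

Blue → 6 (first significant figure)
White → 9 (second significant figure)
Green → ×10^5 multiplier
Red → ±2% tolerance
69 × 100000 = 6900000 Ω
Smallest = 6900000 × (1 − 2/100) = 6762000 Ω.

6762000 Ω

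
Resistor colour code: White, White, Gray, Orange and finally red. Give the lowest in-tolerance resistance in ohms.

978040 Ω

White → 9 (first significant figure)
White → 9 (second significant figure)
Grey → 8 (third significant figure)
Orange → ×10^3 multiplier
Red → ±2% tolerance
998 × 1000 = 998000 Ω
Lowest = 998000 × (1 − 2/100) = 978040 Ω.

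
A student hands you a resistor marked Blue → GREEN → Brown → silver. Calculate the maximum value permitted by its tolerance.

Blue → 6 (first significant figure)
Green → 5 (second significant figure)
Brown → ×10 multiplier
Silver → ±10% tolerance
65 × 10 = 650 Ω
Maximum = 650 × (1 + 10/100) = 715 Ω.

715 Ω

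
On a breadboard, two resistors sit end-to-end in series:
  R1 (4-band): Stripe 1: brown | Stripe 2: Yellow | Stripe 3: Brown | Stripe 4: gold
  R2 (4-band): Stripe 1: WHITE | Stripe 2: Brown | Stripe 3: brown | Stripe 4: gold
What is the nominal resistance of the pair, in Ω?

1050 Ω

R1: brown, yellow → 14; brown ×10 → 140 Ω.
R2: white, brown → 91; brown ×10 → 910 Ω.
Series: 140 + 910 = 1050 Ω.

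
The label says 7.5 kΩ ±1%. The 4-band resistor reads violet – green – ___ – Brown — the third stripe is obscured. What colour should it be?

red

7500 Ω = 75 × 10^2.
The third band is the multiplier, 10^2, which is red.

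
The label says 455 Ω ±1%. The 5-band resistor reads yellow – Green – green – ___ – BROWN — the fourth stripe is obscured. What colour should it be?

black

455 Ω = 455 × 10^0.
The fourth band is the multiplier, 10^0, which is black.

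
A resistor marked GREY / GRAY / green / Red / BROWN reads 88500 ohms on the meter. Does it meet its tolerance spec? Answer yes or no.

yes

Grey → 8 (first significant figure)
Grey → 8 (second significant figure)
Green → 5 (third significant figure)
Red → ×10^2 multiplier
Brown → ±1% tolerance
885 × 100 = 88500 Ω
Allowed range: 87615 Ω to 89385 Ω.
88500 ohms lies inside that range.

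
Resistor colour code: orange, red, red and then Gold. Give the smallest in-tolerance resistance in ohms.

Orange → 3 (first significant figure)
Red → 2 (second significant figure)
Red → ×10^2 multiplier
Gold → ±5% tolerance
32 × 100 = 3200 Ω
Smallest = 3200 × (1 − 5/100) = 3040 Ω.

3040 Ω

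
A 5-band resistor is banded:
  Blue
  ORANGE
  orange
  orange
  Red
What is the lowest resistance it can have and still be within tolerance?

Blue → 6 (first significant figure)
Orange → 3 (second significant figure)
Orange → 3 (third significant figure)
Orange → ×10^3 multiplier
Red → ±2% tolerance
633 × 1000 = 633000 Ω
Lowest = 633000 × (1 − 2/100) = 620340 Ω.

620340 Ω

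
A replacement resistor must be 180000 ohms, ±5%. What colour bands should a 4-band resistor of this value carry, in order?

180000 Ω = 18 × 10^4.
1 → brown
8 → grey
Multiplier 10^4 → yellow.
±5% tolerance → gold.

brown, grey, yellow, gold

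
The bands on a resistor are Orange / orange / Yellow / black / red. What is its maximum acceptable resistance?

Orange → 3 (first significant figure)
Orange → 3 (second significant figure)
Yellow → 4 (third significant figure)
Black → ×1 multiplier
Red → ±2% tolerance
334 × 1 = 334 Ω
Maximum = 334 × (1 + 2/100) = 340.68 Ω.

340.68 Ω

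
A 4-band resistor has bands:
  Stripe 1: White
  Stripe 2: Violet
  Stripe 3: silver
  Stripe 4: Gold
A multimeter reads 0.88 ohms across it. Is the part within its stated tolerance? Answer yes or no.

White → 9 (first significant figure)
Violet → 7 (second significant figure)
Silver → ×0.01 multiplier
Gold → ±5% tolerance
97 × 0.01 = 0.97 Ω
Allowed range: 0.9215 Ω to 1.0185 Ω.
0.88 ohms lies outside that range.

no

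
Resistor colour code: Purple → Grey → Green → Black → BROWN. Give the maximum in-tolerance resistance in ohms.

792.85 Ω

Violet → 7 (first significant figure)
Grey → 8 (second significant figure)
Green → 5 (third significant figure)
Black → ×1 multiplier
Brown → ±1% tolerance
785 × 1 = 785 Ω
Maximum = 785 × (1 + 1/100) = 792.85 Ω.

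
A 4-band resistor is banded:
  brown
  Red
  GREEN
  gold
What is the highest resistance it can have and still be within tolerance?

1260000 Ω

Brown → 1 (first significant figure)
Red → 2 (second significant figure)
Green → ×10^5 multiplier
Gold → ±5% tolerance
12 × 100000 = 1200000 Ω
Highest = 1200000 × (1 + 5/100) = 1260000 Ω.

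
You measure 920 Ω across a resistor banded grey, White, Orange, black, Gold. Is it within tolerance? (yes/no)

Grey → 8 (first significant figure)
White → 9 (second significant figure)
Orange → 3 (third significant figure)
Black → ×1 multiplier
Gold → ±5% tolerance
893 × 1 = 893 Ω
Allowed range: 848.35 Ω to 937.65 Ω.
920 Ω lies inside that range.

yes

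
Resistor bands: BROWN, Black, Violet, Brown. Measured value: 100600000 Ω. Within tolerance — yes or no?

yes

Brown → 1 (first significant figure)
Black → 0 (second significant figure)
Violet → ×10^7 multiplier
Brown → ±1% tolerance
10 × 10000000 = 100000000 Ω
Allowed range: 99000000 Ω to 101000000 Ω.
100600000 Ω lies inside that range.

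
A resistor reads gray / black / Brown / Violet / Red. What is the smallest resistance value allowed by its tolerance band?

7849800000 Ω

Grey → 8 (first significant figure)
Black → 0 (second significant figure)
Brown → 1 (third significant figure)
Violet → ×10^7 multiplier
Red → ±2% tolerance
801 × 10000000 = 8010000000 Ω
Smallest = 8010000000 × (1 − 2/100) = 7849800000 Ω.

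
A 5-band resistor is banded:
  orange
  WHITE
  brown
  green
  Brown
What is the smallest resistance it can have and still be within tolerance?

38709000 Ω

Orange → 3 (first significant figure)
White → 9 (second significant figure)
Brown → 1 (third significant figure)
Green → ×10^5 multiplier
Brown → ±1% tolerance
391 × 100000 = 39100000 Ω
Smallest = 39100000 × (1 − 1/100) = 38709000 Ω.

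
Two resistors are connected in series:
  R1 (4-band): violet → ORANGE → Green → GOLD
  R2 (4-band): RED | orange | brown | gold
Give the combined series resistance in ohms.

7300230 Ω

R1: violet, orange → 73; green ×10^5 → 7300000 Ω.
R2: red, orange → 23; brown ×10 → 230 Ω.
Series: 7300000 + 230 = 7300230 Ω.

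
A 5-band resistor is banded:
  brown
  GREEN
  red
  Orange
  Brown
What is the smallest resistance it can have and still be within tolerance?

150480 Ω

Brown → 1 (first significant figure)
Green → 5 (second significant figure)
Red → 2 (third significant figure)
Orange → ×10^3 multiplier
Brown → ±1% tolerance
152 × 1000 = 152000 Ω
Smallest = 152000 × (1 − 1/100) = 150480 Ω.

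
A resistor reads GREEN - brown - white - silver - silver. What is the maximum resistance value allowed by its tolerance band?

5.709 Ω

Green → 5 (first significant figure)
Brown → 1 (second significant figure)
White → 9 (third significant figure)
Silver → ×0.01 multiplier
Silver → ±10% tolerance
519 × 0.01 = 5.19 Ω
Maximum = 5.19 × (1 + 10/100) = 5.709 Ω.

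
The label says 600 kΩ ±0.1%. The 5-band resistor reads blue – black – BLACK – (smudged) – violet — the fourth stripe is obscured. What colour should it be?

orange

600000 Ω = 600 × 10^3.
The fourth band is the multiplier, 10^3, which is orange.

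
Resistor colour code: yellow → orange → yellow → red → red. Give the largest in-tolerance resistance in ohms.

Yellow → 4 (first significant figure)
Orange → 3 (second significant figure)
Yellow → 4 (third significant figure)
Red → ×10^2 multiplier
Red → ±2% tolerance
434 × 100 = 43400 Ω
Largest = 43400 × (1 + 2/100) = 44268 Ω.

44268 Ω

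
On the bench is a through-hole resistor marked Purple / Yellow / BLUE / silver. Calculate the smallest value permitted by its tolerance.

66600000 Ω

Violet → 7 (first significant figure)
Yellow → 4 (second significant figure)
Blue → ×10^6 multiplier
Silver → ±10% tolerance
74 × 1000000 = 74000000 Ω
Smallest = 74000000 × (1 − 10/100) = 66600000 Ω.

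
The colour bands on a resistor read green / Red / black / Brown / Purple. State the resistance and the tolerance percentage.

Green → 5 (first significant figure)
Red → 2 (second significant figure)
Black → 0 (third significant figure)
Brown → ×10 multiplier
Violet → ±0.1% tolerance
520 × 10 = 5200 Ω

5200 Ω ±0.1%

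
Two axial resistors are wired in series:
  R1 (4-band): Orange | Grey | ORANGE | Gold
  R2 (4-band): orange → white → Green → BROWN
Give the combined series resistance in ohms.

R1: orange, grey → 38; orange ×10^3 → 38000 Ω.
R2: orange, white → 39; green ×10^5 → 3900000 Ω.
Series: 38000 + 3900000 = 3938000 Ω.

3938000 Ω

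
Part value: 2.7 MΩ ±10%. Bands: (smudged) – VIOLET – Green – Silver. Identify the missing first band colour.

2700000 Ω = 27 × 10^5.
The first band gives digit 2 of the significand, and 2 is red.

red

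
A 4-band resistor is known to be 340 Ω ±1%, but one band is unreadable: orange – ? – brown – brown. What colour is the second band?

yellow

340 Ω = 34 × 10^1.
The second band gives digit 4 of the significand, and 4 is yellow.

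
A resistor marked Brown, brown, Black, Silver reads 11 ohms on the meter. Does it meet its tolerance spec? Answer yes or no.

yes

Brown → 1 (first significant figure)
Brown → 1 (second significant figure)
Black → ×1 multiplier
Silver → ±10% tolerance
11 × 1 = 11 Ω
Allowed range: 9.9 Ω to 12.1 Ω.
11 ohms lies inside that range.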